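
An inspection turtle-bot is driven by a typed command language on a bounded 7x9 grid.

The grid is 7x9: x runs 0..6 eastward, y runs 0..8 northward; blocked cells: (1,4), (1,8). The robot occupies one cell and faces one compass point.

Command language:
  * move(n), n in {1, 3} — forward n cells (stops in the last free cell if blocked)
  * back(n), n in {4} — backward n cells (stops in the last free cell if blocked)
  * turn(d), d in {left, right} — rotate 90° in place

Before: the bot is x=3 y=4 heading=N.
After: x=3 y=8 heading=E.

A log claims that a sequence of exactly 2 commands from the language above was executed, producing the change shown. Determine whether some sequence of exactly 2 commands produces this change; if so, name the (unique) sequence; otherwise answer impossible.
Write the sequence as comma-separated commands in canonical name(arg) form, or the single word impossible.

impossible

no 2-step route produces this change.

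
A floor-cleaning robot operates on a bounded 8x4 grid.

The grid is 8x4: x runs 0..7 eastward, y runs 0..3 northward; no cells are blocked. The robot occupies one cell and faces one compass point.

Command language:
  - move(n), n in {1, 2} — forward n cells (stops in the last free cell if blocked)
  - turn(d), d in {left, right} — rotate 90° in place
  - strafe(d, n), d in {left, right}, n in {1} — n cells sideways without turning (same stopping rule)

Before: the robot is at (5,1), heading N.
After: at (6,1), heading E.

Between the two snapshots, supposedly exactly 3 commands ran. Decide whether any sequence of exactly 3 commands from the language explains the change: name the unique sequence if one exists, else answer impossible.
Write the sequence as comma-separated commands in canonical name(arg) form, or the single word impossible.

key: order matters: swapping strafe(left, 1) and move(2) lands elsewhere
t0: at (5,1), heading N
[1] after strafe(left, 1): at (4,1), heading N
[2] after turn(right): at (4,1), heading E
[3] after move(2): at (6,1), heading E
no other 3-command option fits: unique.

strafe(left, 1), turn(right), move(2)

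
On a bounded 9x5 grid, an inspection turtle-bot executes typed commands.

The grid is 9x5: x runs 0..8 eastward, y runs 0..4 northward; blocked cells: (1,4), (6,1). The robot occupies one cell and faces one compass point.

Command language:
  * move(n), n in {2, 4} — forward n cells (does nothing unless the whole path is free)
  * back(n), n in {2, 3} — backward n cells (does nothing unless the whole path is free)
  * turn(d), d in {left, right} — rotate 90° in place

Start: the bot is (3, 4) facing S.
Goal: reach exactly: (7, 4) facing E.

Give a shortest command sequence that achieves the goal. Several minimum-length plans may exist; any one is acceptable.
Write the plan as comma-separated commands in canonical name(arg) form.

turn(left), move(4)

begin: (3, 4) facing S
step 1 (turn(left)): (3, 4) facing E
step 2 (move(4)): (7, 4) facing E
minimal: 2 command(s), checked below 2.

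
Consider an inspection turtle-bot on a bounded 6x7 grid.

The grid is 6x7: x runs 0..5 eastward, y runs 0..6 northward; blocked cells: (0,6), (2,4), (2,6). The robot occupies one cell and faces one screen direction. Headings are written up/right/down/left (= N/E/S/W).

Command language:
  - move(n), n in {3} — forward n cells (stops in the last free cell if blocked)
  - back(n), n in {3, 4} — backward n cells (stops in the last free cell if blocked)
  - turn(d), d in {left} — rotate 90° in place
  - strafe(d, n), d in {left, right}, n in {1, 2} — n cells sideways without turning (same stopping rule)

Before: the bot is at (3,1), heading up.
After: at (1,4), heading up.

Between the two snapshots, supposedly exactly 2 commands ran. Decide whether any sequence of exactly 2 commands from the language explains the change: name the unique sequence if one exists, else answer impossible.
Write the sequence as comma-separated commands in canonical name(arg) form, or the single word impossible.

strafe(left, 2), move(3)

key: still facing N at the end — nothing in the sequence rotates
t0: at (3,1), heading up
[1] after strafe(left, 2): at (1,1), heading up
[2] after move(3): at (1,4), heading up
no rival 2-sequence matches.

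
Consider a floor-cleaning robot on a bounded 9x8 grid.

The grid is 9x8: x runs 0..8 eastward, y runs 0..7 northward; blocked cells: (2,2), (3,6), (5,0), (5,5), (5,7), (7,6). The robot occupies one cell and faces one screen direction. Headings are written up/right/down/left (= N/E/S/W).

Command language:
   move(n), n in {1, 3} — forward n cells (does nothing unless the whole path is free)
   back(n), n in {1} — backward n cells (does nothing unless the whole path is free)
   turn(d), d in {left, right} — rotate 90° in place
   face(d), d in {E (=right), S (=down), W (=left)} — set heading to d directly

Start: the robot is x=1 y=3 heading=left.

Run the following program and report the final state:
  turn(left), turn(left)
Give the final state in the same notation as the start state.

x=1 y=3 heading=right

begin: x=1 y=3 heading=left
step 1 (turn(left)): x=1 y=3 heading=down
step 2 (turn(left)): x=1 y=3 heading=right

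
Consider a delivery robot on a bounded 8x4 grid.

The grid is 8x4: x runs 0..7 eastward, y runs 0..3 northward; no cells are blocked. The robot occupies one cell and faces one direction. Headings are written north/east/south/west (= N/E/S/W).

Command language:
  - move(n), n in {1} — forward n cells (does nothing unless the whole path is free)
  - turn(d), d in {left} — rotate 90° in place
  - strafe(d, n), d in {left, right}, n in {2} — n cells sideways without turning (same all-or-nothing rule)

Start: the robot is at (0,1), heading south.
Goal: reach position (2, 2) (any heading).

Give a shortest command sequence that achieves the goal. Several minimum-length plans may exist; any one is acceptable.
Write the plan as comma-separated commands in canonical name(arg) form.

start: at (0,1), heading south
step 1 (move(1)): at (0,0), heading south
step 2 (strafe(left, 2)): at (2,0), heading south
step 3 (turn(left)): at (2,0), heading east
step 4 (strafe(left, 2)): at (2,2), heading east
shorter routes all fall short; 4 is best.

move(1), strafe(left, 2), turn(left), strafe(left, 2)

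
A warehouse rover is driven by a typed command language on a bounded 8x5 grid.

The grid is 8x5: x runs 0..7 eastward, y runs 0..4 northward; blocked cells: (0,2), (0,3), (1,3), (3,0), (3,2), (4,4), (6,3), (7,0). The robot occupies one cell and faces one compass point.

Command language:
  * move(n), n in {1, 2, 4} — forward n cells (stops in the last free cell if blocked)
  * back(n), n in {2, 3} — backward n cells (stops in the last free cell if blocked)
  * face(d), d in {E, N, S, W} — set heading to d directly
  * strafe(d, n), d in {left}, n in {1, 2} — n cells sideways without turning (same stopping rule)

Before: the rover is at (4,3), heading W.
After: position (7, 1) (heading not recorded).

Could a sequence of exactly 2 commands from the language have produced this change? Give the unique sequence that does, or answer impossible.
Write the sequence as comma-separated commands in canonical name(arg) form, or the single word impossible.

key: order matters: swapping strafe(left, 2) and back(3) lands elsewhere
start: at (4,3), heading W
t=1 strafe(left, 2) ⇒ at (4,1), heading W
t=2 back(3) ⇒ at (7,1), heading W
all 121 alternatives checked — unique.

strafe(left, 2), back(3)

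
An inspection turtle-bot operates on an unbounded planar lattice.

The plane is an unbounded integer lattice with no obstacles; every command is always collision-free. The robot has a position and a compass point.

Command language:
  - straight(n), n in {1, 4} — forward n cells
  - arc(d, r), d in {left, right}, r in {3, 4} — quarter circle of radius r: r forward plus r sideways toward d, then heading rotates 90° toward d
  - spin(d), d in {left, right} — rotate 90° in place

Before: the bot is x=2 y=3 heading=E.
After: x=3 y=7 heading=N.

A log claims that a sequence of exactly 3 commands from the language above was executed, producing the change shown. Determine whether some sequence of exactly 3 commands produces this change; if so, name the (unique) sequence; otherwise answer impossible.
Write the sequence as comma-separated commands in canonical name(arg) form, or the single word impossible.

key: order matters: swapping straight(1) and straight(4) lands elsewhere
begin: x=2 y=3 heading=E
step 1 (straight(1)): x=3 y=3 heading=E
step 2 (spin(left)): x=3 y=3 heading=N
step 3 (straight(4)): x=3 y=7 heading=N
uniquely the one of 512 3-step routes that fits.

straight(1), spin(left), straight(4)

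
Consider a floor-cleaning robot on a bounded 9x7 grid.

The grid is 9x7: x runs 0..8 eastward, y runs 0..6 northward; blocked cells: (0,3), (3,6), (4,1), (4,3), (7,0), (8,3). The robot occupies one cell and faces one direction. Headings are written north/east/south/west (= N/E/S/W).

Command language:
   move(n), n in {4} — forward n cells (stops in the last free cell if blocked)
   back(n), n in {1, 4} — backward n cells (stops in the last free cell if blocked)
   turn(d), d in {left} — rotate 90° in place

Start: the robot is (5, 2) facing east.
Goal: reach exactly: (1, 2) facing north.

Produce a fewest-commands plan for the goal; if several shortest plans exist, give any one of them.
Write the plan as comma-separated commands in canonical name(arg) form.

back(4), turn(left)

t0: (5, 2) facing east
[1] after back(4): (1, 2) facing east
[2] after turn(left): (1, 2) facing north
nothing shorter than 2 reaches the goal.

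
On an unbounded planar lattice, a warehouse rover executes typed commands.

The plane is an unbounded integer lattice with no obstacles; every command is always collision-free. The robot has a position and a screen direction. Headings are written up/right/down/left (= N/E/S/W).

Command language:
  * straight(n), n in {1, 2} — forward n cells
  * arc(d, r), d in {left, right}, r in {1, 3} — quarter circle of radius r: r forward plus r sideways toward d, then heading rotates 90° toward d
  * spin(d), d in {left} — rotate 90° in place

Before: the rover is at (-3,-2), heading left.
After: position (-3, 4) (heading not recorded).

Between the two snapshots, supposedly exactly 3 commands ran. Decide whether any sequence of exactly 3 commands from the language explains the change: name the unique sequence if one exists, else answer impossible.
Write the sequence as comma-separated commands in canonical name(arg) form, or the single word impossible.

arc(right, 3), arc(right, 3), spin(left)

key: order matters: swapping arc(right, 3) and spin(left) lands elsewhere
begin: at (-3,-2), heading left
1. arc(right, 3) → at (-6,1), heading up
2. arc(right, 3) → at (-3,4), heading right
3. spin(left) → at (-3,4), heading up
no rival 3-sequence matches.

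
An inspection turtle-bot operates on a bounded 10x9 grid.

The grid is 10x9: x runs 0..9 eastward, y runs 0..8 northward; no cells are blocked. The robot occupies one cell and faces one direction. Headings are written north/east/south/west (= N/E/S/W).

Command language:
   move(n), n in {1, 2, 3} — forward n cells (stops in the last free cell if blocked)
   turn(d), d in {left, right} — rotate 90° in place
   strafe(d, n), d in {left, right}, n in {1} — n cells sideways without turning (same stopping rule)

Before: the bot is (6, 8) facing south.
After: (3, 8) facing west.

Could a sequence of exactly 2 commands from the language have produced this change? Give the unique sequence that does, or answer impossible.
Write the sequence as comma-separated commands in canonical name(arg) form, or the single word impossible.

turn(right), move(3)

key: cell and facing (now W) both changed — the 2 commands mix motion and turning
from: (6, 8) facing south
1. turn(right) → (6, 8) facing west
2. move(3) → (3, 8) facing west
no other 2-command option fits: unique.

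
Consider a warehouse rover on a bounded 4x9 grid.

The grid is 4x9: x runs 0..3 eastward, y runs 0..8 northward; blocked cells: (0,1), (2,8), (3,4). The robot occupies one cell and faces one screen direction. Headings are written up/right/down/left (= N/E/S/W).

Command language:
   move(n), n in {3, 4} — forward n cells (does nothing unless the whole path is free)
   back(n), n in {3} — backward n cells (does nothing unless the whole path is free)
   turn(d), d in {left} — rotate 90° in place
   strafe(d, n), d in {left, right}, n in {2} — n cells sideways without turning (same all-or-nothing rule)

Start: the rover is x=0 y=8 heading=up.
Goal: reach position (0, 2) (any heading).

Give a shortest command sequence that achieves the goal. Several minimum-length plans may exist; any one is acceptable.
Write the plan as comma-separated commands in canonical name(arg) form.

t0: x=0 y=8 heading=up
[1] after back(3): x=0 y=5 heading=up
[2] after back(3): x=0 y=2 heading=up
nothing shorter than 2 reaches the goal.

back(3), back(3)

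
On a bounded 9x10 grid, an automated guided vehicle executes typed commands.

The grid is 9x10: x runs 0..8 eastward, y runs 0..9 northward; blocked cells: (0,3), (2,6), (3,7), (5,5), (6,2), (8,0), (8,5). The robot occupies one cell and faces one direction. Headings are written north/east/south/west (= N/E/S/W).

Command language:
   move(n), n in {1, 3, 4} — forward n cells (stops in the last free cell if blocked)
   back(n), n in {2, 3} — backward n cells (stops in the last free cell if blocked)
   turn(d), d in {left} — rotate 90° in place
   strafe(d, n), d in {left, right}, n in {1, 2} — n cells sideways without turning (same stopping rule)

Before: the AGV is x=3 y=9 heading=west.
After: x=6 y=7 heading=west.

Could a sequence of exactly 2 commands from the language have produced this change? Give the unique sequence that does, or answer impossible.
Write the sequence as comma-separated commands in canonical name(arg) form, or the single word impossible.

key: running strafe(left, 2) before back(3) would end elsewhere — order is forced
from: x=3 y=9 heading=west
step 1 (back(3)): x=6 y=9 heading=west
step 2 (strafe(left, 2)): x=6 y=7 heading=west
no rival 2-sequence matches.

back(3), strafe(left, 2)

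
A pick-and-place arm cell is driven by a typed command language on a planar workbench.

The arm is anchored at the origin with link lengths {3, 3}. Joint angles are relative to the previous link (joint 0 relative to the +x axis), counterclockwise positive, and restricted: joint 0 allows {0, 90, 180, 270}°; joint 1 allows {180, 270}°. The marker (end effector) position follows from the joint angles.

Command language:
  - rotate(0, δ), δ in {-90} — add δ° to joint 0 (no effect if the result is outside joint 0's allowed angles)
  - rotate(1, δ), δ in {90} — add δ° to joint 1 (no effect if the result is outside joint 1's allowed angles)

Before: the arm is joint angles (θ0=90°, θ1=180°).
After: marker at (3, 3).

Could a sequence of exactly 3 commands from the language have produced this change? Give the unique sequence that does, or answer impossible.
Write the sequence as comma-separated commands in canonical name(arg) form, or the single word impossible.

rotate(1, 90), rotate(1, 90), rotate(1, 90)

t0: joint angles (θ0=90°, θ1=180°)
step 1 (rotate(1, 90)): joint angles (θ0=90°, θ1=270°)
step 2 (rotate(1, 90)): joint angles (θ0=90°, θ1=270°)
step 3 (rotate(1, 90)): joint angles (θ0=90°, θ1=270°)
no rival 3-sequence matches.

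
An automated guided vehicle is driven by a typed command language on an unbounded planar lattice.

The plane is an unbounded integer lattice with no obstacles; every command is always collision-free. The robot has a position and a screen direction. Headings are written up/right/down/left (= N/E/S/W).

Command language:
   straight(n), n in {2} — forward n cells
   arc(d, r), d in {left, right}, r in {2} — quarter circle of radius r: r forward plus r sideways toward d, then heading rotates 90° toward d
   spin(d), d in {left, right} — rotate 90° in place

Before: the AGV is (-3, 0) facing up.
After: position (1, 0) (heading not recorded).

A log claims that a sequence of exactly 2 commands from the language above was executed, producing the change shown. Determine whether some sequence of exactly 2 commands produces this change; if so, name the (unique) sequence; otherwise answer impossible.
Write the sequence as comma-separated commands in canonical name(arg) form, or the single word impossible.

start: (-3, 0) facing up
t=1 arc(right, 2) ⇒ (-1, 2) facing right
t=2 arc(right, 2) ⇒ (1, 0) facing down
no other 2-command option fits: unique.

arc(right, 2), arc(right, 2)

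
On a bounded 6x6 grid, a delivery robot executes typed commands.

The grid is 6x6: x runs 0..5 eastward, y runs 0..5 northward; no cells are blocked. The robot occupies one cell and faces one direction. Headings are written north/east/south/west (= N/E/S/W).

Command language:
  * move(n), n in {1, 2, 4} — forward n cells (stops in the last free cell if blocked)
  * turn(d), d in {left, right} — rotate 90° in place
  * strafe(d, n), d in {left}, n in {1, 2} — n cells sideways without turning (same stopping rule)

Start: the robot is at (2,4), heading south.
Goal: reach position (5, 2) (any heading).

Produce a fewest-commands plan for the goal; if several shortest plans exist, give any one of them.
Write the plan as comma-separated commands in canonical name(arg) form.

strafe(left, 1), strafe(left, 2), move(2)

start: at (2,4), heading south
t=1 strafe(left, 1) ⇒ at (3,4), heading south
t=2 strafe(left, 2) ⇒ at (5,4), heading south
t=3 move(2) ⇒ at (5,2), heading south
nothing shorter than 3 reaches the goal.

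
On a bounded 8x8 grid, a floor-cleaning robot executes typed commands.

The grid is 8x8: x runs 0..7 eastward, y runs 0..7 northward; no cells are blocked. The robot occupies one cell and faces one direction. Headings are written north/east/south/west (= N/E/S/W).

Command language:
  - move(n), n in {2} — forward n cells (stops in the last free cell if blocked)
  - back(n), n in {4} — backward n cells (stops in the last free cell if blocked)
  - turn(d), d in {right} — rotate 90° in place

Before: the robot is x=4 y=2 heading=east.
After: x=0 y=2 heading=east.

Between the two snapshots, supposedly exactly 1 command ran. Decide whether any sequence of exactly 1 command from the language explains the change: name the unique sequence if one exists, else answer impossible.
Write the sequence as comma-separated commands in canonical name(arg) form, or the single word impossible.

back(4)

key: still facing E — the one step turns nothing
from: x=4 y=2 heading=east
t=1 back(4) ⇒ x=0 y=2 heading=east
no other 1-command option fits: unique.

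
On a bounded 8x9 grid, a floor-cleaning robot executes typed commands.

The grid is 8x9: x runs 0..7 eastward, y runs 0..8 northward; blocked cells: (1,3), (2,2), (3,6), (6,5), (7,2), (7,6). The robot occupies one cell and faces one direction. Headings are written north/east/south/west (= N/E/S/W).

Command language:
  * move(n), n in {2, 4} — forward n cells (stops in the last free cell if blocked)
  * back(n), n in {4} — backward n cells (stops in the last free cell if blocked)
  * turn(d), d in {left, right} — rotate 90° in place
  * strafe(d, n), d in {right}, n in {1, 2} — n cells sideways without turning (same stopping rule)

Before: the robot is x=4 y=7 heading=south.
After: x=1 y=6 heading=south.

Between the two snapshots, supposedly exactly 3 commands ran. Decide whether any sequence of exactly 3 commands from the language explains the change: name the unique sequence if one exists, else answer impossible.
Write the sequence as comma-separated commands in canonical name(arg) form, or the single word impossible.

every 3-command combo misses the target.

impossible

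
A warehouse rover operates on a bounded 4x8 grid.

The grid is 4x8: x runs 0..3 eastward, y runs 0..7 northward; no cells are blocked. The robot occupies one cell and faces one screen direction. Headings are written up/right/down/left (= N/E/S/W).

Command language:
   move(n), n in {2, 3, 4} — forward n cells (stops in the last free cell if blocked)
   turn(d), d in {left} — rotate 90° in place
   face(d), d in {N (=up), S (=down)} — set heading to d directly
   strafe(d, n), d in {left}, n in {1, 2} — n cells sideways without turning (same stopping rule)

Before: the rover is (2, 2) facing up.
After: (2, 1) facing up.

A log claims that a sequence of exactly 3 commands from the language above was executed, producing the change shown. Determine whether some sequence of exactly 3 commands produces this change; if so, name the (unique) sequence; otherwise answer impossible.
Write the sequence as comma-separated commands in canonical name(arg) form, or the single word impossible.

turn(left), strafe(left, 1), face(N)

key: order matters: swapping turn(left) and face(N) lands elsewhere
initial: (2, 2) facing up
1. turn(left) → (2, 2) facing left
2. strafe(left, 1) → (2, 1) facing left
3. face(N) → (2, 1) facing up
no rival 3-sequence matches.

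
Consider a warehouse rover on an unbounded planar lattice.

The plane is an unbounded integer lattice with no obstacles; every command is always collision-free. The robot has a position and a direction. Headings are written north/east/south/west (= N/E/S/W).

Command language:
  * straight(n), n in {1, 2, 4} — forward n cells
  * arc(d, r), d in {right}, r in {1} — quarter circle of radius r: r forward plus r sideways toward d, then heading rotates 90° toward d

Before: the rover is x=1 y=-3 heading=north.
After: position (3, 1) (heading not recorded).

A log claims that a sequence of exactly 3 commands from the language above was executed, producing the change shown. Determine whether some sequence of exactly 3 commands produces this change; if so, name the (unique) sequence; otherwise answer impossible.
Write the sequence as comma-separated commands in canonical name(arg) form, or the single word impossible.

straight(4), arc(right, 1), arc(right, 1)

key: order matters: swapping straight(4) and arc(right, 1) lands elsewhere
start: x=1 y=-3 heading=north
[1] after straight(4): x=1 y=1 heading=north
[2] after arc(right, 1): x=2 y=2 heading=east
[3] after arc(right, 1): x=3 y=1 heading=south
no rival 3-sequence matches.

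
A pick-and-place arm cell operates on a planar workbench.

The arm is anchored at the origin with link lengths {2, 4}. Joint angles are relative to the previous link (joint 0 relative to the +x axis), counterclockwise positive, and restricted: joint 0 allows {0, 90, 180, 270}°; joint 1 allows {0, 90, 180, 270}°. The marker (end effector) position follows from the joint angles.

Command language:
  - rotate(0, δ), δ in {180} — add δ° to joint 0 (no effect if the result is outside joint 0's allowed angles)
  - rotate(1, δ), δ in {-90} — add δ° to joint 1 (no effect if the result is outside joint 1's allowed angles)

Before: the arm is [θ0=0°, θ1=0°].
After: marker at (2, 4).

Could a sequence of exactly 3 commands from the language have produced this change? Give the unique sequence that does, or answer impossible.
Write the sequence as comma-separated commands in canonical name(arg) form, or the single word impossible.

from: [θ0=0°, θ1=0°]
1. rotate(1, -90) → [θ0=0°, θ1=270°]
2. rotate(1, -90) → [θ0=0°, θ1=180°]
3. rotate(1, -90) → [θ0=0°, θ1=90°]
uniquely the one of 8 3-step routes that fits.

rotate(1, -90), rotate(1, -90), rotate(1, -90)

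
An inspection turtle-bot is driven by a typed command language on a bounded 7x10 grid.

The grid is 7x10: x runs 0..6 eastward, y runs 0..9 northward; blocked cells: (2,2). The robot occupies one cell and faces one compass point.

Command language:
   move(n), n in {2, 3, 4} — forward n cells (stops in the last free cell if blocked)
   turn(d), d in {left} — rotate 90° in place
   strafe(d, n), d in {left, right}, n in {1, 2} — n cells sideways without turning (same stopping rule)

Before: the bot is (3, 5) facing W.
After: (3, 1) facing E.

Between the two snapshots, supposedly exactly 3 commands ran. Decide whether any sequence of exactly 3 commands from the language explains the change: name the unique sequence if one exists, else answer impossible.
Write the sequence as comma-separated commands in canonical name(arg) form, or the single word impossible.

turn(left), move(4), turn(left)

key: position moved to (3,1) AND the heading swung to E — translation plus rotation needed
initial: (3, 5) facing W
[1] after turn(left): (3, 5) facing S
[2] after move(4): (3, 1) facing S
[3] after turn(left): (3, 1) facing E
uniquely the one of 512 3-step routes that fits.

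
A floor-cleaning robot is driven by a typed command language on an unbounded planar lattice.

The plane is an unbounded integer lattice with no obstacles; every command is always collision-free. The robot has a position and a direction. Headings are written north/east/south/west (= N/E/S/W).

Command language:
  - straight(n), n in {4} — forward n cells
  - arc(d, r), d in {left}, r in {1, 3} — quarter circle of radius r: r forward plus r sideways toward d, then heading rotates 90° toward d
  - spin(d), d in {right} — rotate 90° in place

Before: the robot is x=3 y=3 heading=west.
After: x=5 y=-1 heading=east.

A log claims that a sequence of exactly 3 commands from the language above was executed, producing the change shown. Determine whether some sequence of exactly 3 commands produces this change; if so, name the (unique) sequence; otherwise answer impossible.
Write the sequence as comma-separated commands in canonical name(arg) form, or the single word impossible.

arc(left, 3), arc(left, 1), straight(4)

key: order matters: swapping arc(left, 3) and straight(4) lands elsewhere
begin: x=3 y=3 heading=west
t=1 arc(left, 3) ⇒ x=0 y=0 heading=south
t=2 arc(left, 1) ⇒ x=1 y=-1 heading=east
t=3 straight(4) ⇒ x=5 y=-1 heading=east
no other 3-command option fits: unique.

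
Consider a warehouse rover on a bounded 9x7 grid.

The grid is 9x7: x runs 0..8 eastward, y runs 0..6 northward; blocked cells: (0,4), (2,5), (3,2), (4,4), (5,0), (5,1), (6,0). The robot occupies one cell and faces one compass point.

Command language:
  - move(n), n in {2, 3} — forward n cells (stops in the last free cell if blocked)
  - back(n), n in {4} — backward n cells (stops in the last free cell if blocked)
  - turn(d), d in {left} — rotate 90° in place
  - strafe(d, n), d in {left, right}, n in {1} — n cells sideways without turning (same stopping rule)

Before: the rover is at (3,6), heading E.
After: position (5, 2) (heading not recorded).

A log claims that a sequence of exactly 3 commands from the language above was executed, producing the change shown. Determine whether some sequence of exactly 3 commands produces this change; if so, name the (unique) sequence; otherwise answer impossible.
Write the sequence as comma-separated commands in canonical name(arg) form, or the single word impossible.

key: order matters: swapping move(2) and back(4) lands elsewhere
from: at (3,6), heading E
1. move(2) → at (5,6), heading E
2. turn(left) → at (5,6), heading N
3. back(4) → at (5,2), heading N
no other 3-command option fits: unique.

move(2), turn(left), back(4)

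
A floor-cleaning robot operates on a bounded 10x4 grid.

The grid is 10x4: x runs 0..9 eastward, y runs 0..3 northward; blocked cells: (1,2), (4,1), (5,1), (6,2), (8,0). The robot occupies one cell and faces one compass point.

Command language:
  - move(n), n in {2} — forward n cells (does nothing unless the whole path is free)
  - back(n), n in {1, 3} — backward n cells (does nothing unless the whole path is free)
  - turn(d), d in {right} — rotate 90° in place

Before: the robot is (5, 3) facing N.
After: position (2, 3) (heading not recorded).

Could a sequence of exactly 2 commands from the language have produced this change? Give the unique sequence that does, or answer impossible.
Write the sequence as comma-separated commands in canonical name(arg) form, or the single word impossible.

turn(right), back(3)

key: running back(3) before turn(right) would end elsewhere — order is forced
start: (5, 3) facing N
[1] after turn(right): (5, 3) facing E
[2] after back(3): (2, 3) facing E
uniquely the one of 16 2-step routes that fits.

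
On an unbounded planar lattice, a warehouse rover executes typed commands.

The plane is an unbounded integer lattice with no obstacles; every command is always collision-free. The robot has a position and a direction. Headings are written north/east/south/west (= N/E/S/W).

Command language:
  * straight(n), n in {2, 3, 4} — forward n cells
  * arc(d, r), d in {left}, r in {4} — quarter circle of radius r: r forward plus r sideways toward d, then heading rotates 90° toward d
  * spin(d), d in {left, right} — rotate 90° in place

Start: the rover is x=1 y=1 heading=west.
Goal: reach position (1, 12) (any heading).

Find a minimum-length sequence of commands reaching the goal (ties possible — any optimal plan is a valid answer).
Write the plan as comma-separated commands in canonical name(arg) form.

spin(right), straight(3), straight(4), straight(4)

begin: x=1 y=1 heading=west
step 1 (spin(right)): x=1 y=1 heading=north
step 2 (straight(3)): x=1 y=4 heading=north
step 3 (straight(4)): x=1 y=8 heading=north
step 4 (straight(4)): x=1 y=12 heading=north
shorter routes all fall short; 4 is best.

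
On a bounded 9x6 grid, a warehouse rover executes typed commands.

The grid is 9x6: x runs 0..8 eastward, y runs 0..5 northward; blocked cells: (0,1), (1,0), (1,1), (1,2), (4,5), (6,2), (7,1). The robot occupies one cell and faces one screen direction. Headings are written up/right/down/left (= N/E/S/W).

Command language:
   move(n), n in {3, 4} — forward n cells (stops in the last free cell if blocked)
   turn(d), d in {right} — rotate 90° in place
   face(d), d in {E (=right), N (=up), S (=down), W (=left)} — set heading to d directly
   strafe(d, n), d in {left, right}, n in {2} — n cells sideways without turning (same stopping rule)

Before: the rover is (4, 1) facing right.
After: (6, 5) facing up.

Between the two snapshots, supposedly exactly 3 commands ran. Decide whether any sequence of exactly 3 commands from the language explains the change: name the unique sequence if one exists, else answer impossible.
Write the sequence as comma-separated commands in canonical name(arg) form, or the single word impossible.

checked all 3-command options: none fits.

impossible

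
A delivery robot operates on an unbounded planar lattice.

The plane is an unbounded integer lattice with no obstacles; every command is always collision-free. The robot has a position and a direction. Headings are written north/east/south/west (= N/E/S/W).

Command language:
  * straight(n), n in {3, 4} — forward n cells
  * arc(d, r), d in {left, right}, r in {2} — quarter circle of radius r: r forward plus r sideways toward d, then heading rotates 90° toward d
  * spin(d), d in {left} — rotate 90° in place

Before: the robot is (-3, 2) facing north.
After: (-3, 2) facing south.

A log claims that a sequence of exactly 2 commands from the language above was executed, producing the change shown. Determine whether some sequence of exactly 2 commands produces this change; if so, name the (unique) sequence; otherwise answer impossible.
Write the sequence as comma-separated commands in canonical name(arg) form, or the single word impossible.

spin(left), spin(left)

key: (-3,2) unmoved — no command in the sequence translates
initial: (-3, 2) facing north
t=1 spin(left) ⇒ (-3, 2) facing west
t=2 spin(left) ⇒ (-3, 2) facing south
no other 2-command option fits: unique.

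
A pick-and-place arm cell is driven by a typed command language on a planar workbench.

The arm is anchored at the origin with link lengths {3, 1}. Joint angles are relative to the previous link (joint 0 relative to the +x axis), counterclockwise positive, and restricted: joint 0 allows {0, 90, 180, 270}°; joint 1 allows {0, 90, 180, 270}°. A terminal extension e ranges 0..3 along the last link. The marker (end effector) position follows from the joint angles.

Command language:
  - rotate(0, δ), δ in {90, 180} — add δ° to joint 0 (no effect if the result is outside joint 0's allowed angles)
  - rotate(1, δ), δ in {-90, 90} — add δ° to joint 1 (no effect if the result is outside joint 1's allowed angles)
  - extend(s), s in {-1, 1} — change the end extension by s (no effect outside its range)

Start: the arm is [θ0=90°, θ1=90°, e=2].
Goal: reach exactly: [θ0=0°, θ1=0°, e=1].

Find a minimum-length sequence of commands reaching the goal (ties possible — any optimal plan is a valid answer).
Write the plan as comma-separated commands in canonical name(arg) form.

rotate(1, -90), rotate(0, 90), rotate(0, 180), extend(-1)

start: [θ0=90°, θ1=90°, e=2]
1. rotate(1, -90) → [θ0=90°, θ1=0°, e=2]
2. rotate(0, 90) → [θ0=180°, θ1=0°, e=2]
3. rotate(0, 180) → [θ0=0°, θ1=0°, e=2]
4. extend(-1) → [θ0=0°, θ1=0°, e=1]
nothing shorter than 4 reaches the goal.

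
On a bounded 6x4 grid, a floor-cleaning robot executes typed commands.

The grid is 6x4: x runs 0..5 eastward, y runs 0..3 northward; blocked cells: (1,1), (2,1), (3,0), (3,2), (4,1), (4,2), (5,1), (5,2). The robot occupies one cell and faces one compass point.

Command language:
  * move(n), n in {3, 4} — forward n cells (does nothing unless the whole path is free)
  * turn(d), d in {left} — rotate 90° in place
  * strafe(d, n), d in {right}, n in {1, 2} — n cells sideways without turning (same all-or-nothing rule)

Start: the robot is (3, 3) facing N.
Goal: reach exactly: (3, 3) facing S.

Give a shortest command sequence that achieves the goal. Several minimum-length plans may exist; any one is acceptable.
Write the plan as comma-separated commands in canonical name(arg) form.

initial: (3, 3) facing N
1. turn(left) → (3, 3) facing W
2. turn(left) → (3, 3) facing S
shorter routes all fall short; 2 is best.

turn(left), turn(left)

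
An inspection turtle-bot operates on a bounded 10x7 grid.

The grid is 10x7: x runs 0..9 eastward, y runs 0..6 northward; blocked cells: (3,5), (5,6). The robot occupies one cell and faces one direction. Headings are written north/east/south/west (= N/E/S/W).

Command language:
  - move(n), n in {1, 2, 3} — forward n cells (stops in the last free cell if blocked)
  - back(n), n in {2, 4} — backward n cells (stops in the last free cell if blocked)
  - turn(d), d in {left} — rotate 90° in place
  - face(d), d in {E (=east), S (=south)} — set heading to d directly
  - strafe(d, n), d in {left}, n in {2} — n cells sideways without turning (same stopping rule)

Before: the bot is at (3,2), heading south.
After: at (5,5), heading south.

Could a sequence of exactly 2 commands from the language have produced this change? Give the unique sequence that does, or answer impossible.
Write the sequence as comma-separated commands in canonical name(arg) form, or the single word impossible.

key: heading stays S — no command in the sequence turns
from: at (3,2), heading south
[1] after strafe(left, 2): at (5,2), heading south
[2] after back(4): at (5,5), heading south
no other 2-command option fits: unique.

strafe(left, 2), back(4)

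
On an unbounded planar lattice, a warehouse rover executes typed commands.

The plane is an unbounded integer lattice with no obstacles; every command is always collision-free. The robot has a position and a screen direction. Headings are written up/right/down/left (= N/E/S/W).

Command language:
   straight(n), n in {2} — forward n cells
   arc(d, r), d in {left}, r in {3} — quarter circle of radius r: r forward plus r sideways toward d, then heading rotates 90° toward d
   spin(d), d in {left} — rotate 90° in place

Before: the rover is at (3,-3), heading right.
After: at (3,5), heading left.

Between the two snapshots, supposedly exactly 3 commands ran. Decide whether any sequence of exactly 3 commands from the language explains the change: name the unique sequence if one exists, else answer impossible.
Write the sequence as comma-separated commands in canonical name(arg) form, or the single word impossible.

key: position moved to (3,5) AND the heading swung to W — translation plus rotation needed
initial: at (3,-3), heading right
t=1 arc(left, 3) ⇒ at (6,0), heading up
t=2 straight(2) ⇒ at (6,2), heading up
t=3 arc(left, 3) ⇒ at (3,5), heading left
no rival 3-sequence matches.

arc(left, 3), straight(2), arc(left, 3)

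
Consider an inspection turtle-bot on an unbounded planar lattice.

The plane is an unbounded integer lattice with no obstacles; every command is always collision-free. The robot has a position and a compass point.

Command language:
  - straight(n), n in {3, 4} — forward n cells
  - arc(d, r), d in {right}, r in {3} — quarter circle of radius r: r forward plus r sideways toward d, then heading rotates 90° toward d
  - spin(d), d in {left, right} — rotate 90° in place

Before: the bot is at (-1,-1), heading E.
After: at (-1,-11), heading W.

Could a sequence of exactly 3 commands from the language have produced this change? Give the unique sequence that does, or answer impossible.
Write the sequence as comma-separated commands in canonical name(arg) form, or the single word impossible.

key: position moved to (-1,-11) AND the heading swung to W — translation plus rotation needed
t0: at (-1,-1), heading E
1. arc(right, 3) → at (2,-4), heading S
2. straight(4) → at (2,-8), heading S
3. arc(right, 3) → at (-1,-11), heading W
no rival 3-sequence matches.

arc(right, 3), straight(4), arc(right, 3)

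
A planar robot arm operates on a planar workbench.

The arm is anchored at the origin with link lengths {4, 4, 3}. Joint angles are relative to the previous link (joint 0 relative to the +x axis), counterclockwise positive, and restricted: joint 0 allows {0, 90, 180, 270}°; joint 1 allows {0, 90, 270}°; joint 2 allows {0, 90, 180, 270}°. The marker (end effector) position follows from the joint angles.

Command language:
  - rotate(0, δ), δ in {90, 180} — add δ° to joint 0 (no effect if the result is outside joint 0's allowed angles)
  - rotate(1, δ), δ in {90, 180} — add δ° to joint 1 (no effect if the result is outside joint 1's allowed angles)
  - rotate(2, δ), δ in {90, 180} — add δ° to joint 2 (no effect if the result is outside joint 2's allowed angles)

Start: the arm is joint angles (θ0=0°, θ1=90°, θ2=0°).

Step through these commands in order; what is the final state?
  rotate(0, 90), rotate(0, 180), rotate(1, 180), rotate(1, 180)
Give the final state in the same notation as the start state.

initial: joint angles (θ0=0°, θ1=90°, θ2=0°)
1. rotate(0, 90) → joint angles (θ0=90°, θ1=90°, θ2=0°)
2. rotate(0, 180) → joint angles (θ0=270°, θ1=90°, θ2=0°)
3. rotate(1, 180) → joint angles (θ0=270°, θ1=270°, θ2=0°)
4. rotate(1, 180) → joint angles (θ0=270°, θ1=90°, θ2=0°)

joint angles (θ0=270°, θ1=90°, θ2=0°)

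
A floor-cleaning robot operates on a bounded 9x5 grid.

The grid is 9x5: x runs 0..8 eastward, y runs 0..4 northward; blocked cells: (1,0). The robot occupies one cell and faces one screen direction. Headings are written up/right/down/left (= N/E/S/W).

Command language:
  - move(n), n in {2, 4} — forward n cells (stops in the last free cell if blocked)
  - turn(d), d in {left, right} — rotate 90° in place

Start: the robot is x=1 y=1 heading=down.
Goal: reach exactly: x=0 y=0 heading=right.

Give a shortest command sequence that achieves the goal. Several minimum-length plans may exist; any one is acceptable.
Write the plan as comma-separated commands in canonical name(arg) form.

from: x=1 y=1 heading=down
t=1 turn(right) ⇒ x=1 y=1 heading=left
t=2 move(4) ⇒ x=0 y=1 heading=left
t=3 turn(left) ⇒ x=0 y=1 heading=down
t=4 move(4) ⇒ x=0 y=0 heading=down
t=5 turn(left) ⇒ x=0 y=0 heading=right
minimal: 5 command(s), checked below 5.

turn(right), move(4), turn(left), move(4), turn(left)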